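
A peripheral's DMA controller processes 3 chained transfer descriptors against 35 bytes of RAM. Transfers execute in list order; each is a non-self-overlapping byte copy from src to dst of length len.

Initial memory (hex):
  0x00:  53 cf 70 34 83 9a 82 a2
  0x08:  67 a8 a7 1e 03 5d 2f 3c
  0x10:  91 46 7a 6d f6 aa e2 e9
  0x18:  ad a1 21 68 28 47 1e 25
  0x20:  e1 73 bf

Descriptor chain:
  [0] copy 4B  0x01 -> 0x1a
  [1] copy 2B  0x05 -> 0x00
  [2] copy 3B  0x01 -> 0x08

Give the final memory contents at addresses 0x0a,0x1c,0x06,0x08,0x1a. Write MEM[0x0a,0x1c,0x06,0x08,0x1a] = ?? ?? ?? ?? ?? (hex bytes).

MEM[0x0a,0x1c,0x06,0x08,0x1a] = 34 34 82 82 cf

  after D0: wrote 4B at 0x1a = cf703483
  after D1: wrote 2B at 0x00 = 9a82
  after D2: wrote 3B at 0x08 = 827034
query mem[0x0a]=0x34, mem[0x1c]=0x34, mem[0x06]=0x82, mem[0x08]=0x82, mem[0x1a]=0xcf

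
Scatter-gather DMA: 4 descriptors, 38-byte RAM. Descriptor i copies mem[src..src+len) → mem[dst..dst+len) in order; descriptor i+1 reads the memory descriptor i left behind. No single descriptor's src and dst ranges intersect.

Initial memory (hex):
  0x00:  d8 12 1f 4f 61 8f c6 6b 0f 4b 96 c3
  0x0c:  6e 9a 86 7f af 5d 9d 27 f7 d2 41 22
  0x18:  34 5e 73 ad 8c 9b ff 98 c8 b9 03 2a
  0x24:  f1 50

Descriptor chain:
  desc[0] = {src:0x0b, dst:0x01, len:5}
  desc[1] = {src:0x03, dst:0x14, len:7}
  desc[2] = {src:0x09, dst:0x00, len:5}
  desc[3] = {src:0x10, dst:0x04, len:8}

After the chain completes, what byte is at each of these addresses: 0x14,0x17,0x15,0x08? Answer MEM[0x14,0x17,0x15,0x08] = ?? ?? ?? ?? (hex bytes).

#0 dst[0x01+5] := {0xc3,0x6e,0x9a,0x86,0x7f}
#1 dst[0x14+7] := {0x9a,0x86,0x7f,0xc6,0x6b,0x0f,0x4b}
#2 dst[0x00+5] := {0x4b,0x96,0xc3,0x6e,0x9a}
#3 dst[0x04+8] := {0xaf,0x5d,0x9d,0x27,0x9a,0x86,0x7f,0xc6}
query mem[0x14]=0x9a, mem[0x17]=0xc6, mem[0x15]=0x86, mem[0x08]=0x9a

MEM[0x14,0x17,0x15,0x08] = 9a c6 86 9a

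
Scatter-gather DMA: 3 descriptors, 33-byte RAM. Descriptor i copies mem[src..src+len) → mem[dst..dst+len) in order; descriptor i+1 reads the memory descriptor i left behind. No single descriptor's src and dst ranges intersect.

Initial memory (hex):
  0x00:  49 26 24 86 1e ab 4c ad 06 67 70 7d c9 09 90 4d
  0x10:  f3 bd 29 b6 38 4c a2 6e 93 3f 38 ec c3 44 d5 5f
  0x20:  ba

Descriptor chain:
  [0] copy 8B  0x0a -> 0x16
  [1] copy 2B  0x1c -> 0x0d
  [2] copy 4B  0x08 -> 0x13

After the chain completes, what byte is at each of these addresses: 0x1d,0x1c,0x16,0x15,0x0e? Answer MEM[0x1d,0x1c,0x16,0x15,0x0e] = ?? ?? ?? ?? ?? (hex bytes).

MEM[0x1d,0x1c,0x16,0x15,0x0e] = bd f3 7d 70 bd

  after D0: wrote 8B at 0x16 = 707dc909904df3bd
  after D1: wrote 2B at 0x0d = f3bd
  after D2: wrote 4B at 0x13 = 0667707d
query mem[0x1d]=0xbd, mem[0x1c]=0xf3, mem[0x16]=0x7d, mem[0x15]=0x70, mem[0x0e]=0xbd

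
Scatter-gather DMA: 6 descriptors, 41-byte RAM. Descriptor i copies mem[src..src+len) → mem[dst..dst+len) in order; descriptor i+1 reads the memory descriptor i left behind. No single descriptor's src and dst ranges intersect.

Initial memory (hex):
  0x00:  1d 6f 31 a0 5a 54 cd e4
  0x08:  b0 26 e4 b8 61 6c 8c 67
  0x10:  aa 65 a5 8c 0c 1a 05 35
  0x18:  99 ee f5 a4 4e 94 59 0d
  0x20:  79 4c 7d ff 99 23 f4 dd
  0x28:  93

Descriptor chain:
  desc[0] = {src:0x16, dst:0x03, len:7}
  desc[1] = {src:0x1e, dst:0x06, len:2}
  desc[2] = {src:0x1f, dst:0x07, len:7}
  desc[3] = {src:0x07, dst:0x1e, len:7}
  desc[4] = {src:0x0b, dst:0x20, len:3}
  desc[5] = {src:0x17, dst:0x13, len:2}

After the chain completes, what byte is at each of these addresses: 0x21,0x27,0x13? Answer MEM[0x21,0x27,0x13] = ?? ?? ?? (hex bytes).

[0] 0x16->0x03 len=7 : 05 35 99 ee f5 a4 4e
[1] 0x1e->0x06 len=2 : 59 0d
[2] 0x1f->0x07 len=7 : 0d 79 4c 7d ff 99 23
[3] 0x07->0x1e len=7 : 0d 79 4c 7d ff 99 23
[4] 0x0b->0x20 len=3 : ff 99 23
[5] 0x17->0x13 len=2 : 35 99
query mem[0x21]=0x99, mem[0x27]=0xdd, mem[0x13]=0x35

MEM[0x21,0x27,0x13] = 99 dd 35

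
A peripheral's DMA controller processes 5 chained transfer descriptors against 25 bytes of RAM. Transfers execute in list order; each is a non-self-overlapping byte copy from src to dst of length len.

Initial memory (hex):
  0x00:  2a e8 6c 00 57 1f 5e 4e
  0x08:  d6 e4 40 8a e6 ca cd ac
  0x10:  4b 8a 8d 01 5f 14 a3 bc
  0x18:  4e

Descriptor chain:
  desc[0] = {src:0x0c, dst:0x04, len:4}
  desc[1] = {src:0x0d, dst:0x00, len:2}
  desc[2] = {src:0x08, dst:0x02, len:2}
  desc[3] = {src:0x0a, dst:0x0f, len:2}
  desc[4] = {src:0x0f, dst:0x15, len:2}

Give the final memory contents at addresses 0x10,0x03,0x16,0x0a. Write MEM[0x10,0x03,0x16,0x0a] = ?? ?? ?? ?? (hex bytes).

  after D0: wrote 4B at 0x04 = e6cacdac
  after D1: wrote 2B at 0x00 = cacd
  after D2: wrote 2B at 0x02 = d6e4
  after D3: wrote 2B at 0x0f = 408a
  after D4: wrote 2B at 0x15 = 408a
query mem[0x10]=0x8a, mem[0x03]=0xe4, mem[0x16]=0x8a, mem[0x0a]=0x40

MEM[0x10,0x03,0x16,0x0a] = 8a e4 8a 40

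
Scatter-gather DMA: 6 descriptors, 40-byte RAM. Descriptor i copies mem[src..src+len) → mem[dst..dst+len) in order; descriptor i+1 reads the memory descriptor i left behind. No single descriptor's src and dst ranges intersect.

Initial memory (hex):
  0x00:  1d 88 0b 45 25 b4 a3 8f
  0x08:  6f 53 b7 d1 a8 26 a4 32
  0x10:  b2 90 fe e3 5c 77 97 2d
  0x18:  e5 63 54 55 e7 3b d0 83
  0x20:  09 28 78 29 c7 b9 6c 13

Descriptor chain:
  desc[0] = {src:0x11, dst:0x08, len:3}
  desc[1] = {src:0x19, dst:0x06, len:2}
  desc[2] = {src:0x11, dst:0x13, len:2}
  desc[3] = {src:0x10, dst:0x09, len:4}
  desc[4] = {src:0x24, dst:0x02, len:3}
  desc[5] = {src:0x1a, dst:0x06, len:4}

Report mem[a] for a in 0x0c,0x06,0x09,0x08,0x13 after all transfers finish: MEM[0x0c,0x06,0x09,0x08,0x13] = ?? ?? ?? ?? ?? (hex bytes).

  after D0: wrote 3B at 0x08 = 90fee3
  after D1: wrote 2B at 0x06 = 6354
  after D2: wrote 2B at 0x13 = 90fe
  after D3: wrote 4B at 0x09 = b290fe90
  after D4: wrote 3B at 0x02 = c7b96c
  after D5: wrote 4B at 0x06 = 5455e73b
query mem[0x0c]=0x90, mem[0x06]=0x54, mem[0x09]=0x3b, mem[0x08]=0xe7, mem[0x13]=0x90

MEM[0x0c,0x06,0x09,0x08,0x13] = 90 54 3b e7 90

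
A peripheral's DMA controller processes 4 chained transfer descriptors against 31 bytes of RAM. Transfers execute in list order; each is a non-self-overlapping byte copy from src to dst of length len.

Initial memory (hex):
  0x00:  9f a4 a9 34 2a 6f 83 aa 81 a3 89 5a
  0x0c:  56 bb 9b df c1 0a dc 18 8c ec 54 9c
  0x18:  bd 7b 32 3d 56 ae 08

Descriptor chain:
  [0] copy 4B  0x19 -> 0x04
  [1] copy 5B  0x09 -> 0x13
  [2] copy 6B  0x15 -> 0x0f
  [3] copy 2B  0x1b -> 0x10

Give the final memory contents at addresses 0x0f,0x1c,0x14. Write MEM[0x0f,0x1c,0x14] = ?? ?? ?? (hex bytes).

MEM[0x0f,0x1c,0x14] = 5a 56 32

D0: mem[0x04..0x07] <- [7b 32 3d 56]
D1: mem[0x13..0x17] <- [a3 89 5a 56 bb]
D2: mem[0x0f..0x14] <- [5a 56 bb bd 7b 32]
D3: mem[0x10..0x11] <- [3d 56]
query mem[0x0f]=0x5a, mem[0x1c]=0x56, mem[0x14]=0x32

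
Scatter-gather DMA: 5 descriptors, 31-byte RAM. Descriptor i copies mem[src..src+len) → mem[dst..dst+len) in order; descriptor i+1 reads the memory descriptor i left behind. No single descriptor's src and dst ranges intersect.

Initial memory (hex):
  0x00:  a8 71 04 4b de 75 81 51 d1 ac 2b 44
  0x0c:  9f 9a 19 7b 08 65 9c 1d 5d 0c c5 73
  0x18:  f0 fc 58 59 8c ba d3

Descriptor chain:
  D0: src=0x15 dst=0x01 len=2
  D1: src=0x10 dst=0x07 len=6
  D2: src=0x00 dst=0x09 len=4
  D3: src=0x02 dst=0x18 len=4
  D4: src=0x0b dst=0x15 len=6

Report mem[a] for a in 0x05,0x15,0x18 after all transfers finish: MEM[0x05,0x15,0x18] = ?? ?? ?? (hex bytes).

D0: mem[0x01..0x02] <- [0c c5]
D1: mem[0x07..0x0c] <- [08 65 9c 1d 5d 0c]
D2: mem[0x09..0x0c] <- [a8 0c c5 4b]
D3: mem[0x18..0x1b] <- [c5 4b de 75]
D4: mem[0x15..0x1a] <- [c5 4b 9a 19 7b 08]
query mem[0x05]=0x75, mem[0x15]=0xc5, mem[0x18]=0x19

MEM[0x05,0x15,0x18] = 75 c5 19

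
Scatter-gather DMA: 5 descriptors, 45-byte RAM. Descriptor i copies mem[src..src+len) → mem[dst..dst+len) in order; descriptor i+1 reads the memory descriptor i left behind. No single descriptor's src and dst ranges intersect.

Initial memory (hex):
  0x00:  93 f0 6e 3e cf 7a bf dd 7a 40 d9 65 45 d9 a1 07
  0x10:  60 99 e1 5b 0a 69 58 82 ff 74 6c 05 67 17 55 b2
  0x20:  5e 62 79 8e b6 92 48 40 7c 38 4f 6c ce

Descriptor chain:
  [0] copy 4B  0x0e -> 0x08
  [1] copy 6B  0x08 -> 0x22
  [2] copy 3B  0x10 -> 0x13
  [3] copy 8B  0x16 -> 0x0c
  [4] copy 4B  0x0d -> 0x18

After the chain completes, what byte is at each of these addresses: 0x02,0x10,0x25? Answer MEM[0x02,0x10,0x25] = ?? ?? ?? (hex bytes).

MEM[0x02,0x10,0x25] = 6e 6c 99

[0] 0x0e->0x08 len=4 : a1 07 60 99
[1] 0x08->0x22 len=6 : a1 07 60 99 45 d9
[2] 0x10->0x13 len=3 : 60 99 e1
[3] 0x16->0x0c len=8 : 58 82 ff 74 6c 05 67 17
[4] 0x0d->0x18 len=4 : 82 ff 74 6c
query mem[0x02]=0x6e, mem[0x10]=0x6c, mem[0x25]=0x99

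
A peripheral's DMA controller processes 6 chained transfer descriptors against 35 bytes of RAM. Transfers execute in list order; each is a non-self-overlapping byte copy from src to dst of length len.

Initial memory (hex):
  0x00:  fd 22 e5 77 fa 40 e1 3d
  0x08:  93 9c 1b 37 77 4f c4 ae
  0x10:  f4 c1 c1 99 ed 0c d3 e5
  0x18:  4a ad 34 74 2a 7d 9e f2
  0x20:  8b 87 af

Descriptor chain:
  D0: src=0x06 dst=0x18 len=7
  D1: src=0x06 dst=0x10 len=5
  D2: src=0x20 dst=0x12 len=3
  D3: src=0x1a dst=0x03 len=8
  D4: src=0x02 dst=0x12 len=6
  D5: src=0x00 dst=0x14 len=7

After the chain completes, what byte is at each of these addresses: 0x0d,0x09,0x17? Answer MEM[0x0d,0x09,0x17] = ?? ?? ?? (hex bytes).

#0 dst[0x18+7] := {0xe1,0x3d,0x93,0x9c,0x1b,0x37,0x77}
#1 dst[0x10+5] := {0xe1,0x3d,0x93,0x9c,0x1b}
#2 dst[0x12+3] := {0x8b,0x87,0xaf}
#3 dst[0x03+8] := {0x93,0x9c,0x1b,0x37,0x77,0xf2,0x8b,0x87}
#4 dst[0x12+6] := {0xe5,0x93,0x9c,0x1b,0x37,0x77}
#5 dst[0x14+7] := {0xfd,0x22,0xe5,0x93,0x9c,0x1b,0x37}
query mem[0x0d]=0x4f, mem[0x09]=0x8b, mem[0x17]=0x93

MEM[0x0d,0x09,0x17] = 4f 8b 93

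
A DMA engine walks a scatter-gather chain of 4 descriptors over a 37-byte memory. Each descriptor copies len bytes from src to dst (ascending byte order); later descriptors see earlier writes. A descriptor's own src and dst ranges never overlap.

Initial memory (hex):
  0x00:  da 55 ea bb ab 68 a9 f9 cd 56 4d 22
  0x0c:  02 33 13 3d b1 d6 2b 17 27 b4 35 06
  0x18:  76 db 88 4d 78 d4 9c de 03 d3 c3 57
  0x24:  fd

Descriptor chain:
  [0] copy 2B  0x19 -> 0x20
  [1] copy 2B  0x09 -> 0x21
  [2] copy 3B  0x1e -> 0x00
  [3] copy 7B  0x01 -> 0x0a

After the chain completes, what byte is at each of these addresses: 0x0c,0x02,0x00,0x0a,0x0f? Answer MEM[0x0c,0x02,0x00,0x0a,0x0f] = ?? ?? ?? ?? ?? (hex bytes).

MEM[0x0c,0x02,0x00,0x0a,0x0f] = bb db 9c de a9

D0: mem[0x20..0x21] <- [db 88]
D1: mem[0x21..0x22] <- [56 4d]
D2: mem[0x00..0x02] <- [9c de db]
D3: mem[0x0a..0x10] <- [de db bb ab 68 a9 f9]
query mem[0x0c]=0xbb, mem[0x02]=0xdb, mem[0x00]=0x9c, mem[0x0a]=0xde, mem[0x0f]=0xa9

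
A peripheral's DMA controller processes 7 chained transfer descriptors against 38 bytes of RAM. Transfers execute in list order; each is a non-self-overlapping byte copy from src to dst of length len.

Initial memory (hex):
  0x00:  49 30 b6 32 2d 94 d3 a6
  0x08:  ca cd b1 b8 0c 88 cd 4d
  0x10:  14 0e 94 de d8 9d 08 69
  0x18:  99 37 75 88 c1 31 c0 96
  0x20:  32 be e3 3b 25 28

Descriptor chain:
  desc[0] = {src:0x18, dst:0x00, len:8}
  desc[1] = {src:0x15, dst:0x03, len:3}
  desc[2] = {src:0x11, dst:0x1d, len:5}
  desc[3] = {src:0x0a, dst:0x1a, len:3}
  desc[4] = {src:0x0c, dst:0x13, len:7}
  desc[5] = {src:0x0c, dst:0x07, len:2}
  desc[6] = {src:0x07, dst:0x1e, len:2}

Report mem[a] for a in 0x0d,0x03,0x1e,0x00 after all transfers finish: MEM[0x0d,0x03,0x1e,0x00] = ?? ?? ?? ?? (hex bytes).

D0: mem[0x00..0x07] <- [99 37 75 88 c1 31 c0 96]
D1: mem[0x03..0x05] <- [9d 08 69]
D2: mem[0x1d..0x21] <- [0e 94 de d8 9d]
D3: mem[0x1a..0x1c] <- [b1 b8 0c]
D4: mem[0x13..0x19] <- [0c 88 cd 4d 14 0e 94]
D5: mem[0x07..0x08] <- [0c 88]
D6: mem[0x1e..0x1f] <- [0c 88]
query mem[0x0d]=0x88, mem[0x03]=0x9d, mem[0x1e]=0x0c, mem[0x00]=0x99

MEM[0x0d,0x03,0x1e,0x00] = 88 9d 0c 99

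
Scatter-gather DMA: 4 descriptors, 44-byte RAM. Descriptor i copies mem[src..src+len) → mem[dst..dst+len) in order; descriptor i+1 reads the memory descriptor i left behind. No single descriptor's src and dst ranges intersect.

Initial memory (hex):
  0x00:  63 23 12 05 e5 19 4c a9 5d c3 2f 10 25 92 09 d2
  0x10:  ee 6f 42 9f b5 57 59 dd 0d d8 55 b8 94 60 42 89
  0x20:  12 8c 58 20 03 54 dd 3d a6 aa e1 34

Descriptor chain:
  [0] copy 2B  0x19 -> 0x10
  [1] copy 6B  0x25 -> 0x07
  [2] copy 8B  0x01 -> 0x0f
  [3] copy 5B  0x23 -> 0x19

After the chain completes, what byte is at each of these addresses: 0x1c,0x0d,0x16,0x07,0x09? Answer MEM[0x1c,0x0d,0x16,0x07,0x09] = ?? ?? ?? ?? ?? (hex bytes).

MEM[0x1c,0x0d,0x16,0x07,0x09] = dd 92 dd 54 3d

[0] 0x19->0x10 len=2 : d8 55
[1] 0x25->0x07 len=6 : 54 dd 3d a6 aa e1
[2] 0x01->0x0f len=8 : 23 12 05 e5 19 4c 54 dd
[3] 0x23->0x19 len=5 : 20 03 54 dd 3d
query mem[0x1c]=0xdd, mem[0x0d]=0x92, mem[0x16]=0xdd, mem[0x07]=0x54, mem[0x09]=0x3d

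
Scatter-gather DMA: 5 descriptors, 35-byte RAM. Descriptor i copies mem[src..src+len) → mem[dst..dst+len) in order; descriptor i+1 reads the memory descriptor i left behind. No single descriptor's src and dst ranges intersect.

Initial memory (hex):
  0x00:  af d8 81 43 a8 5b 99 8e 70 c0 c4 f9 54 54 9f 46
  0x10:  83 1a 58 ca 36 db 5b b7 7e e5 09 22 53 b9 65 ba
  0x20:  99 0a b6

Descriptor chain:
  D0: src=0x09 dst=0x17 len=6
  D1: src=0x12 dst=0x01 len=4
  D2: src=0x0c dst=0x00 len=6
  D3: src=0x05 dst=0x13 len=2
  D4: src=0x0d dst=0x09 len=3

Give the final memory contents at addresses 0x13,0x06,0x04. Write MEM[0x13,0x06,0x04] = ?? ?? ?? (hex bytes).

MEM[0x13,0x06,0x04] = 1a 99 83

  after D0: wrote 6B at 0x17 = c0c4f954549f
  after D1: wrote 4B at 0x01 = 58ca36db
  after D2: wrote 6B at 0x00 = 54549f46831a
  after D3: wrote 2B at 0x13 = 1a99
  after D4: wrote 3B at 0x09 = 549f46
query mem[0x13]=0x1a, mem[0x06]=0x99, mem[0x04]=0x83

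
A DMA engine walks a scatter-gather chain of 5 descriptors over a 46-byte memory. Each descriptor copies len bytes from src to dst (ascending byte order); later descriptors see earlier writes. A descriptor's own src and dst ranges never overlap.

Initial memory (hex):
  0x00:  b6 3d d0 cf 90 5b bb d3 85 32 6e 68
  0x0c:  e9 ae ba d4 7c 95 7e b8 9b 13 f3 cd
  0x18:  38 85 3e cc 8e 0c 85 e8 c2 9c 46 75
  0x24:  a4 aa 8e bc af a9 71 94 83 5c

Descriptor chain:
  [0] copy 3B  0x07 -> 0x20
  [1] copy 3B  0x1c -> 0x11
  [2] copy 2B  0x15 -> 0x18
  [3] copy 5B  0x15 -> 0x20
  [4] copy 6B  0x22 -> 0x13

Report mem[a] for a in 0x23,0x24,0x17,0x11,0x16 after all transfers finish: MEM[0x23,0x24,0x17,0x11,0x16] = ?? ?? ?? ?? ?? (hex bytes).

MEM[0x23,0x24,0x17,0x11,0x16] = 13 f3 8e 8e aa

[0] 0x07->0x20 len=3 : d3 85 32
[1] 0x1c->0x11 len=3 : 8e 0c 85
[2] 0x15->0x18 len=2 : 13 f3
[3] 0x15->0x20 len=5 : 13 f3 cd 13 f3
[4] 0x22->0x13 len=6 : cd 13 f3 aa 8e bc
query mem[0x23]=0x13, mem[0x24]=0xf3, mem[0x17]=0x8e, mem[0x11]=0x8e, mem[0x16]=0xaa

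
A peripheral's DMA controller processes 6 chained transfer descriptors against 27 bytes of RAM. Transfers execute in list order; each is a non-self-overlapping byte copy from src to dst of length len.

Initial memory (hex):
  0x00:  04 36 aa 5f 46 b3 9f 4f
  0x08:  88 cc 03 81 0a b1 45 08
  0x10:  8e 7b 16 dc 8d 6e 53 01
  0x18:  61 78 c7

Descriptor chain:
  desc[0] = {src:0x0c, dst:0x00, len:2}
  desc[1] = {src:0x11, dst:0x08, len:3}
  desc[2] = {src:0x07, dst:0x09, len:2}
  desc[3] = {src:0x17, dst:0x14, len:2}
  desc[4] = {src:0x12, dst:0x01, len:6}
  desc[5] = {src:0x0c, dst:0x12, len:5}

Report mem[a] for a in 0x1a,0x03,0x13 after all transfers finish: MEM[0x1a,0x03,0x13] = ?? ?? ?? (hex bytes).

MEM[0x1a,0x03,0x13] = c7 01 b1

  after D0: wrote 2B at 0x00 = 0ab1
  after D1: wrote 3B at 0x08 = 7b16dc
  after D2: wrote 2B at 0x09 = 4f7b
  after D3: wrote 2B at 0x14 = 0161
  after D4: wrote 6B at 0x01 = 16dc01615301
  after D5: wrote 5B at 0x12 = 0ab145088e
query mem[0x1a]=0xc7, mem[0x03]=0x01, mem[0x13]=0xb1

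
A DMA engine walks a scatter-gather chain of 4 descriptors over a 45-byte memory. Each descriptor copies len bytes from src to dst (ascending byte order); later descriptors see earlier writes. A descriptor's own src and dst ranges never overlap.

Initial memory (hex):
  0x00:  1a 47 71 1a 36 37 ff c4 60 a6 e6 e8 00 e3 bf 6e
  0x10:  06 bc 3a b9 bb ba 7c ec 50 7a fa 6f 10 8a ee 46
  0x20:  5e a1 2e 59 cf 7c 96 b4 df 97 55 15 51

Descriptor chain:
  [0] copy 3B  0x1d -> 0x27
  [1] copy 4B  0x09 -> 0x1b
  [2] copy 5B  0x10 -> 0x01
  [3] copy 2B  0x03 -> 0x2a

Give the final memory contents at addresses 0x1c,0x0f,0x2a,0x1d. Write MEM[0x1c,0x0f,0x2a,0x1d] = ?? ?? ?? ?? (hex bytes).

MEM[0x1c,0x0f,0x2a,0x1d] = e6 6e 3a e8

D0: mem[0x27..0x29] <- [8a ee 46]
D1: mem[0x1b..0x1e] <- [a6 e6 e8 00]
D2: mem[0x01..0x05] <- [06 bc 3a b9 bb]
D3: mem[0x2a..0x2b] <- [3a b9]
query mem[0x1c]=0xe6, mem[0x0f]=0x6e, mem[0x2a]=0x3a, mem[0x1d]=0xe8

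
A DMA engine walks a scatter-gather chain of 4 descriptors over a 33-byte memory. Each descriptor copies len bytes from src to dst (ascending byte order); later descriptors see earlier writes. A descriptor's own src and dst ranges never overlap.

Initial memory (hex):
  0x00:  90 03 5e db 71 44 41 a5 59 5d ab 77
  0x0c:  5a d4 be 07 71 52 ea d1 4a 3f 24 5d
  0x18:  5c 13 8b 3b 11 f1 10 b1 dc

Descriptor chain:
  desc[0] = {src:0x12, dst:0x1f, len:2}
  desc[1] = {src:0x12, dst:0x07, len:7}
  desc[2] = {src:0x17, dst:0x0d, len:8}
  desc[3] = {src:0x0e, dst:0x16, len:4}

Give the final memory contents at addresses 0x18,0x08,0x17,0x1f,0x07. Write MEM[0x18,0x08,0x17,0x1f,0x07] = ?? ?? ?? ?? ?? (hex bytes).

MEM[0x18,0x08,0x17,0x1f,0x07] = 8b d1 13 ea ea

#0 dst[0x1f+2] := {0xea,0xd1}
#1 dst[0x07+7] := {0xea,0xd1,0x4a,0x3f,0x24,0x5d,0x5c}
#2 dst[0x0d+8] := {0x5d,0x5c,0x13,0x8b,0x3b,0x11,0xf1,0x10}
#3 dst[0x16+4] := {0x5c,0x13,0x8b,0x3b}
query mem[0x18]=0x8b, mem[0x08]=0xd1, mem[0x17]=0x13, mem[0x1f]=0xea, mem[0x07]=0xea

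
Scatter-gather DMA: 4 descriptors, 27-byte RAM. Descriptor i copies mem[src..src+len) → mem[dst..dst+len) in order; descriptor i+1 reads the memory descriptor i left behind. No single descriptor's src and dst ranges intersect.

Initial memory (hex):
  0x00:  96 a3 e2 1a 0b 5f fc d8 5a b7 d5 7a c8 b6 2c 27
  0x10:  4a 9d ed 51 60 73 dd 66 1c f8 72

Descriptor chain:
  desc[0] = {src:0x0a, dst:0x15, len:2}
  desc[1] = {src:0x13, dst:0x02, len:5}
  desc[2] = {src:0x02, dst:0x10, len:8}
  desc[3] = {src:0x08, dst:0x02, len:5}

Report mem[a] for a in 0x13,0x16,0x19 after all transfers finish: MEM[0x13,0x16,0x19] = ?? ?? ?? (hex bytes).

[0] 0x0a->0x15 len=2 : d5 7a
[1] 0x13->0x02 len=5 : 51 60 d5 7a 66
[2] 0x02->0x10 len=8 : 51 60 d5 7a 66 d8 5a b7
[3] 0x08->0x02 len=5 : 5a b7 d5 7a c8
query mem[0x13]=0x7a, mem[0x16]=0x5a, mem[0x19]=0xf8

MEM[0x13,0x16,0x19] = 7a 5a f8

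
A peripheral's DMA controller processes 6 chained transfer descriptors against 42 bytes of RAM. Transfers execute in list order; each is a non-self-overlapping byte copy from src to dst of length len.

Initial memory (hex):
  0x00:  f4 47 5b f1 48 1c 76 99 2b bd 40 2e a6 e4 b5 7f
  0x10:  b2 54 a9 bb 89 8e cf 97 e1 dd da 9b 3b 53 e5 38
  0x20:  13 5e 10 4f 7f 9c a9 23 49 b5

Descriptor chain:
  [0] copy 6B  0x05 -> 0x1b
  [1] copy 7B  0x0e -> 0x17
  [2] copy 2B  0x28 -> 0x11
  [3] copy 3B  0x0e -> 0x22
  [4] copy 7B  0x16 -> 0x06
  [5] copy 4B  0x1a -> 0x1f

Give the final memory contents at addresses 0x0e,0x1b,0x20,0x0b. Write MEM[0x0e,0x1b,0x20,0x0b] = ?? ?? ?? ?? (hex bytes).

MEM[0x0e,0x1b,0x20,0x0b] = b5 a9 a9 a9

#0 dst[0x1b+6] := {0x1c,0x76,0x99,0x2b,0xbd,0x40}
#1 dst[0x17+7] := {0xb5,0x7f,0xb2,0x54,0xa9,0xbb,0x89}
#2 dst[0x11+2] := {0x49,0xb5}
#3 dst[0x22+3] := {0xb5,0x7f,0xb2}
#4 dst[0x06+7] := {0xcf,0xb5,0x7f,0xb2,0x54,0xa9,0xbb}
#5 dst[0x1f+4] := {0x54,0xa9,0xbb,0x89}
query mem[0x0e]=0xb5, mem[0x1b]=0xa9, mem[0x20]=0xa9, mem[0x0b]=0xa9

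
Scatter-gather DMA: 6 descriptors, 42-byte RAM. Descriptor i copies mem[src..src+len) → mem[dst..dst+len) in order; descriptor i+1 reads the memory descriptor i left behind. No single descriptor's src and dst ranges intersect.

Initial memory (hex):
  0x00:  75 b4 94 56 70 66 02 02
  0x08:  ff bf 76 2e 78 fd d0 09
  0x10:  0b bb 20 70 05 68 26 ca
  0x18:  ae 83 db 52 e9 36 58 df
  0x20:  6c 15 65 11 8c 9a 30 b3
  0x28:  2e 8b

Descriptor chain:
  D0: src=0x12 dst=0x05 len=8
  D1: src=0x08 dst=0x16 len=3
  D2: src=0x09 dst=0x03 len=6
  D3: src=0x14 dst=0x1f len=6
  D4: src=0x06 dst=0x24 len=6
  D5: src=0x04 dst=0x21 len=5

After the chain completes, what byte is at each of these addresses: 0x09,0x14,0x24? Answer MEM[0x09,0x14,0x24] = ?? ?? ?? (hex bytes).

D0: mem[0x05..0x0c] <- [20 70 05 68 26 ca ae 83]
D1: mem[0x16..0x18] <- [68 26 ca]
D2: mem[0x03..0x08] <- [26 ca ae 83 fd d0]
D3: mem[0x1f..0x24] <- [05 68 68 26 ca 83]
D4: mem[0x24..0x29] <- [83 fd d0 26 ca ae]
D5: mem[0x21..0x25] <- [ca ae 83 fd d0]
query mem[0x09]=0x26, mem[0x14]=0x05, mem[0x24]=0xfd

MEM[0x09,0x14,0x24] = 26 05 fd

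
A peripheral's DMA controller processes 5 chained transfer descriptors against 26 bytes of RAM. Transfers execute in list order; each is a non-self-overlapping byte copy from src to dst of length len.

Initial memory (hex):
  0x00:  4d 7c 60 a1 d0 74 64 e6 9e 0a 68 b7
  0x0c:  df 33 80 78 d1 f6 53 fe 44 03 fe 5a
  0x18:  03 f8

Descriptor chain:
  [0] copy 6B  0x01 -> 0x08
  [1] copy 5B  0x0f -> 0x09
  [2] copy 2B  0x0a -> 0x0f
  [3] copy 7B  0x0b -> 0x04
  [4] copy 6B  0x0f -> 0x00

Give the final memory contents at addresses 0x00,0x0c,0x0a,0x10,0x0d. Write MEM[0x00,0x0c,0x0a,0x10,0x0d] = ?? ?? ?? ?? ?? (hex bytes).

[0] 0x01->0x08 len=6 : 7c 60 a1 d0 74 64
[1] 0x0f->0x09 len=5 : 78 d1 f6 53 fe
[2] 0x0a->0x0f len=2 : d1 f6
[3] 0x0b->0x04 len=7 : f6 53 fe 80 d1 f6 f6
[4] 0x0f->0x00 len=6 : d1 f6 f6 53 fe 44
query mem[0x00]=0xd1, mem[0x0c]=0x53, mem[0x0a]=0xf6, mem[0x10]=0xf6, mem[0x0d]=0xfe

MEM[0x00,0x0c,0x0a,0x10,0x0d] = d1 53 f6 f6 fe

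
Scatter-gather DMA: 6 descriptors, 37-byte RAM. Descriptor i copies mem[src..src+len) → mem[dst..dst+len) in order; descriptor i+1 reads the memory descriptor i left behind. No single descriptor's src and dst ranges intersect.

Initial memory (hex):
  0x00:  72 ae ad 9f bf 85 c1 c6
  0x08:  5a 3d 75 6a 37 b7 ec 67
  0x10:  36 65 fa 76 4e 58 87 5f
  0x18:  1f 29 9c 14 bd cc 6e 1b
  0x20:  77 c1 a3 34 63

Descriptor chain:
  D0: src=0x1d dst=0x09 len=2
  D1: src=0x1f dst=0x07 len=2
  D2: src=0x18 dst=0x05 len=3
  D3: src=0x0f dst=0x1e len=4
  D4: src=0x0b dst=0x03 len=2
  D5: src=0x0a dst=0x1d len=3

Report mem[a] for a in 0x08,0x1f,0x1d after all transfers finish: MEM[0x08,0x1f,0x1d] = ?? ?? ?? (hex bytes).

[0] 0x1d->0x09 len=2 : cc 6e
[1] 0x1f->0x07 len=2 : 1b 77
[2] 0x18->0x05 len=3 : 1f 29 9c
[3] 0x0f->0x1e len=4 : 67 36 65 fa
[4] 0x0b->0x03 len=2 : 6a 37
[5] 0x0a->0x1d len=3 : 6e 6a 37
query mem[0x08]=0x77, mem[0x1f]=0x37, mem[0x1d]=0x6e

MEM[0x08,0x1f,0x1d] = 77 37 6e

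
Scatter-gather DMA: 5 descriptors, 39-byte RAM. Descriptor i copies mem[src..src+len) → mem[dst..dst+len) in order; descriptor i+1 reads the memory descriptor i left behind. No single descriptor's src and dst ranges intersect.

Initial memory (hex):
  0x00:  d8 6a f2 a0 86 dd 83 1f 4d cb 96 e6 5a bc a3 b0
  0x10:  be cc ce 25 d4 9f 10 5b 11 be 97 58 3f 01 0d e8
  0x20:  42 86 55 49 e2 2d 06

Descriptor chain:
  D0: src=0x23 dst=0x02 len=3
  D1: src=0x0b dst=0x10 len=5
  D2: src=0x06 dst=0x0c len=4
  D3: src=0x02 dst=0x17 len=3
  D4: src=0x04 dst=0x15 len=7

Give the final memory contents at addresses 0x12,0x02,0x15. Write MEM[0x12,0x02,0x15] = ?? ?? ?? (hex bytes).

#0 dst[0x02+3] := {0x49,0xe2,0x2d}
#1 dst[0x10+5] := {0xe6,0x5a,0xbc,0xa3,0xb0}
#2 dst[0x0c+4] := {0x83,0x1f,0x4d,0xcb}
#3 dst[0x17+3] := {0x49,0xe2,0x2d}
#4 dst[0x15+7] := {0x2d,0xdd,0x83,0x1f,0x4d,0xcb,0x96}
query mem[0x12]=0xbc, mem[0x02]=0x49, mem[0x15]=0x2d

MEM[0x12,0x02,0x15] = bc 49 2d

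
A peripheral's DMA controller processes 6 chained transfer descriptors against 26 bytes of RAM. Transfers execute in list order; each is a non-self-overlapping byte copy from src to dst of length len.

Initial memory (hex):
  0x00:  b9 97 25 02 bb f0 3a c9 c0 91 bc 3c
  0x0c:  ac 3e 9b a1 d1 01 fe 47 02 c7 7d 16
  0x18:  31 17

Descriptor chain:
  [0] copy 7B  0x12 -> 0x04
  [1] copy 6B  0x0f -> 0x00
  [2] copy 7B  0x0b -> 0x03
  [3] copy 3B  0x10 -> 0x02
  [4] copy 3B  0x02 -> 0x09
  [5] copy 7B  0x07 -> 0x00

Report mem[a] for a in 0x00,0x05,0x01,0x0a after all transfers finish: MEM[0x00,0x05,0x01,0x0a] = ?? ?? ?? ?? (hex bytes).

MEM[0x00,0x05,0x01,0x0a] = a1 ac d1 01

  after D0: wrote 7B at 0x04 = fe4702c77d1631
  after D1: wrote 6B at 0x00 = a1d101fe4702
  after D2: wrote 7B at 0x03 = 3cac3e9ba1d101
  after D3: wrote 3B at 0x02 = d101fe
  after D4: wrote 3B at 0x09 = d101fe
  after D5: wrote 7B at 0x00 = a1d1d101feac3e
query mem[0x00]=0xa1, mem[0x05]=0xac, mem[0x01]=0xd1, mem[0x0a]=0x01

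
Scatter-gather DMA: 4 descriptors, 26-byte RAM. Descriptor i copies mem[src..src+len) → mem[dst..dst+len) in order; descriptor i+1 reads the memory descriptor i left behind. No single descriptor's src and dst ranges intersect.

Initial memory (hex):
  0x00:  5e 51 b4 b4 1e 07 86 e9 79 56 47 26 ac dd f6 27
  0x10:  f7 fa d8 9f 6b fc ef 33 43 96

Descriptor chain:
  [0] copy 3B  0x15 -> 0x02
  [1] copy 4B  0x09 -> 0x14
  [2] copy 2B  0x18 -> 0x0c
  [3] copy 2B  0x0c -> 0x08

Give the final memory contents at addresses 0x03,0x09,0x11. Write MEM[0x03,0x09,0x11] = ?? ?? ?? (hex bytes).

#0 dst[0x02+3] := {0xfc,0xef,0x33}
#1 dst[0x14+4] := {0x56,0x47,0x26,0xac}
#2 dst[0x0c+2] := {0x43,0x96}
#3 dst[0x08+2] := {0x43,0x96}
query mem[0x03]=0xef, mem[0x09]=0x96, mem[0x11]=0xfa

MEM[0x03,0x09,0x11] = ef 96 fa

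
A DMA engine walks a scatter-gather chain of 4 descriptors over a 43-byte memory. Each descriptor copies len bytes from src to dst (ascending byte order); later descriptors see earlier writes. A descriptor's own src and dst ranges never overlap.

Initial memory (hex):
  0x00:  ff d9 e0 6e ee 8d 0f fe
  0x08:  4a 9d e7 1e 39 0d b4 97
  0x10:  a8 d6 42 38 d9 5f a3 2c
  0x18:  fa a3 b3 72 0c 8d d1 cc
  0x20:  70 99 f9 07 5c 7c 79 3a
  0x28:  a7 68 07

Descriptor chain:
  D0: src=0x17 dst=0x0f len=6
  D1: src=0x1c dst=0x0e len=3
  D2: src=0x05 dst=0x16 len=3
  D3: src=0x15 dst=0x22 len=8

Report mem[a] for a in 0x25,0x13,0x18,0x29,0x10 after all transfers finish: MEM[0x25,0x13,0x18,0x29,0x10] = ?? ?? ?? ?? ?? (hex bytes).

[0] 0x17->0x0f len=6 : 2c fa a3 b3 72 0c
[1] 0x1c->0x0e len=3 : 0c 8d d1
[2] 0x05->0x16 len=3 : 8d 0f fe
[3] 0x15->0x22 len=8 : 5f 8d 0f fe a3 b3 72 0c
query mem[0x25]=0xfe, mem[0x13]=0x72, mem[0x18]=0xfe, mem[0x29]=0x0c, mem[0x10]=0xd1

MEM[0x25,0x13,0x18,0x29,0x10] = fe 72 fe 0c d1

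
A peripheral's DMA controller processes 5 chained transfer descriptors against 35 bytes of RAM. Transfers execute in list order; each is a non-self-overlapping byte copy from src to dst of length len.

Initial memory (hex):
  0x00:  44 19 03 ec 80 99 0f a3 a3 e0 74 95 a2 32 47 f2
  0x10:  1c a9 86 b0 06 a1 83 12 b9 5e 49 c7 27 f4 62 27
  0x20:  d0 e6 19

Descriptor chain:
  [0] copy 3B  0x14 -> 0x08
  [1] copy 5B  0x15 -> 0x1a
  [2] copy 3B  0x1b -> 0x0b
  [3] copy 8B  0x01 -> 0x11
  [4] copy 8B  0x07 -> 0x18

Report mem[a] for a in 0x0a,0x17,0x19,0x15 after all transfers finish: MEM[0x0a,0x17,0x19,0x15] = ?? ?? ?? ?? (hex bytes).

MEM[0x0a,0x17,0x19,0x15] = 83 a3 06 99

  after D0: wrote 3B at 0x08 = 06a183
  after D1: wrote 5B at 0x1a = a18312b95e
  after D2: wrote 3B at 0x0b = 8312b9
  after D3: wrote 8B at 0x11 = 1903ec80990fa306
  after D4: wrote 8B at 0x18 = a306a1838312b947
query mem[0x0a]=0x83, mem[0x17]=0xa3, mem[0x19]=0x06, mem[0x15]=0x99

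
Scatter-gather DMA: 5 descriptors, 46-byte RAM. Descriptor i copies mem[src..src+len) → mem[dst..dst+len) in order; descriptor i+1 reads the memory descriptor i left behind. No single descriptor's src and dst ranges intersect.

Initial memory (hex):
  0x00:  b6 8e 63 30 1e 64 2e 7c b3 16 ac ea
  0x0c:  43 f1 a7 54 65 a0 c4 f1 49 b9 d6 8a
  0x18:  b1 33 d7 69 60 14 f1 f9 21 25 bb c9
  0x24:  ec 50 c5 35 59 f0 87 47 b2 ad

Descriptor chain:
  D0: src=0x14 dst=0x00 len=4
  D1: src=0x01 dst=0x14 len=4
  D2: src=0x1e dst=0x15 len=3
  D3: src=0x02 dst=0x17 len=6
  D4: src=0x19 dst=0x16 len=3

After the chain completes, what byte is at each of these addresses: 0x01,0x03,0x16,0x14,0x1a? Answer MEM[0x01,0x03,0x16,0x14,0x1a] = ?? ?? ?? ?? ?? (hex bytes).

MEM[0x01,0x03,0x16,0x14,0x1a] = b9 8a 1e b9 64

[0] 0x14->0x00 len=4 : 49 b9 d6 8a
[1] 0x01->0x14 len=4 : b9 d6 8a 1e
[2] 0x1e->0x15 len=3 : f1 f9 21
[3] 0x02->0x17 len=6 : d6 8a 1e 64 2e 7c
[4] 0x19->0x16 len=3 : 1e 64 2e
query mem[0x01]=0xb9, mem[0x03]=0x8a, mem[0x16]=0x1e, mem[0x14]=0xb9, mem[0x1a]=0x64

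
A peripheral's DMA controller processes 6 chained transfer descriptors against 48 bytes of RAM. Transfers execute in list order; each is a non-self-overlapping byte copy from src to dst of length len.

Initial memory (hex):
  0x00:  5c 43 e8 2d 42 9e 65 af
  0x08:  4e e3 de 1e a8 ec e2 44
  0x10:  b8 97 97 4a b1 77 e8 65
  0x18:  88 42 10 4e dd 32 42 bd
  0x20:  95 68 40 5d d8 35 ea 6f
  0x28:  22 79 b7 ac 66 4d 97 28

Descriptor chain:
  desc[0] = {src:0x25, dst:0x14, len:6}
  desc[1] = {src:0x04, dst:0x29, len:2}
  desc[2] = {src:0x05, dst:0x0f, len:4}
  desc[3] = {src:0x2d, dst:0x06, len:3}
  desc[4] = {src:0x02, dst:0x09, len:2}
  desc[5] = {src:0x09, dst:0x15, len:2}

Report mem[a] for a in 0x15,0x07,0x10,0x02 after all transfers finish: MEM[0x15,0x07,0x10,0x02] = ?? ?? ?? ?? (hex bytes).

#0 dst[0x14+6] := {0x35,0xea,0x6f,0x22,0x79,0xb7}
#1 dst[0x29+2] := {0x42,0x9e}
#2 dst[0x0f+4] := {0x9e,0x65,0xaf,0x4e}
#3 dst[0x06+3] := {0x4d,0x97,0x28}
#4 dst[0x09+2] := {0xe8,0x2d}
#5 dst[0x15+2] := {0xe8,0x2d}
query mem[0x15]=0xe8, mem[0x07]=0x97, mem[0x10]=0x65, mem[0x02]=0xe8

MEM[0x15,0x07,0x10,0x02] = e8 97 65 e8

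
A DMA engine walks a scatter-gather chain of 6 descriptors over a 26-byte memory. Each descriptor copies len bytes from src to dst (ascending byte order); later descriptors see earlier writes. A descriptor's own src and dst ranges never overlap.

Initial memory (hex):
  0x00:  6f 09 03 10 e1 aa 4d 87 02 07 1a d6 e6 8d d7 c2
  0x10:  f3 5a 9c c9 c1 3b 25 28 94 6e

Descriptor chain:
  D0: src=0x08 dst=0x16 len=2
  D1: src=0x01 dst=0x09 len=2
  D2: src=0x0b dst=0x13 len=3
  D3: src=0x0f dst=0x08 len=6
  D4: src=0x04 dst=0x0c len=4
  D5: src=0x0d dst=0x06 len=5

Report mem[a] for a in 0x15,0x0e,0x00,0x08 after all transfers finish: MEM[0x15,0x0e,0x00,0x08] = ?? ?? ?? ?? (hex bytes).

MEM[0x15,0x0e,0x00,0x08] = 8d 4d 6f 87

[0] 0x08->0x16 len=2 : 02 07
[1] 0x01->0x09 len=2 : 09 03
[2] 0x0b->0x13 len=3 : d6 e6 8d
[3] 0x0f->0x08 len=6 : c2 f3 5a 9c d6 e6
[4] 0x04->0x0c len=4 : e1 aa 4d 87
[5] 0x0d->0x06 len=5 : aa 4d 87 f3 5a
query mem[0x15]=0x8d, mem[0x0e]=0x4d, mem[0x00]=0x6f, mem[0x08]=0x87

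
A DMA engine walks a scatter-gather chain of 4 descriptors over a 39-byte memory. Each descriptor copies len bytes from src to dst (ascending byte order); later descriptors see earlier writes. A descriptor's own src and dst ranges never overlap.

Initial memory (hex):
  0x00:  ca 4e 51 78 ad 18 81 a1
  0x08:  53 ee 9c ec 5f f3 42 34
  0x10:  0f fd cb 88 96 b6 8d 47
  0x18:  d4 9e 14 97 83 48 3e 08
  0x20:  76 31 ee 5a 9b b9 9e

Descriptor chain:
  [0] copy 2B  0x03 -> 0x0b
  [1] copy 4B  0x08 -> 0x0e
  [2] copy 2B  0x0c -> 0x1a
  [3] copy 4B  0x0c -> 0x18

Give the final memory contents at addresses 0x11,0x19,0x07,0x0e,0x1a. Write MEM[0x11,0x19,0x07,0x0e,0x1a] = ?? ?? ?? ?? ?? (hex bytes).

  after D0: wrote 2B at 0x0b = 78ad
  after D1: wrote 4B at 0x0e = 53ee9c78
  after D2: wrote 2B at 0x1a = adf3
  after D3: wrote 4B at 0x18 = adf353ee
query mem[0x11]=0x78, mem[0x19]=0xf3, mem[0x07]=0xa1, mem[0x0e]=0x53, mem[0x1a]=0x53

MEM[0x11,0x19,0x07,0x0e,0x1a] = 78 f3 a1 53 53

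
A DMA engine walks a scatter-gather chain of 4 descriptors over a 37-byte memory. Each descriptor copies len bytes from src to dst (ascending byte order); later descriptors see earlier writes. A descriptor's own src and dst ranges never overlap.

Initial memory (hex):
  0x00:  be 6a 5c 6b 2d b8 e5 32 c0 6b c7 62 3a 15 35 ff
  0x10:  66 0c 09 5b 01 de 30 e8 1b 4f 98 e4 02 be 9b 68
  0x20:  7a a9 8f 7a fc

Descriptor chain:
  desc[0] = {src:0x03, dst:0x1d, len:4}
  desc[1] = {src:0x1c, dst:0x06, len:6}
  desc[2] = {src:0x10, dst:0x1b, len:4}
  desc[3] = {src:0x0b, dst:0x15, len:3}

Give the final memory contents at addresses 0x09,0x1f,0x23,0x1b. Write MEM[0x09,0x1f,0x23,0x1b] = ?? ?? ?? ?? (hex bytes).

[0] 0x03->0x1d len=4 : 6b 2d b8 e5
[1] 0x1c->0x06 len=6 : 02 6b 2d b8 e5 a9
[2] 0x10->0x1b len=4 : 66 0c 09 5b
[3] 0x0b->0x15 len=3 : a9 3a 15
query mem[0x09]=0xb8, mem[0x1f]=0xb8, mem[0x23]=0x7a, mem[0x1b]=0x66

MEM[0x09,0x1f,0x23,0x1b] = b8 b8 7a 66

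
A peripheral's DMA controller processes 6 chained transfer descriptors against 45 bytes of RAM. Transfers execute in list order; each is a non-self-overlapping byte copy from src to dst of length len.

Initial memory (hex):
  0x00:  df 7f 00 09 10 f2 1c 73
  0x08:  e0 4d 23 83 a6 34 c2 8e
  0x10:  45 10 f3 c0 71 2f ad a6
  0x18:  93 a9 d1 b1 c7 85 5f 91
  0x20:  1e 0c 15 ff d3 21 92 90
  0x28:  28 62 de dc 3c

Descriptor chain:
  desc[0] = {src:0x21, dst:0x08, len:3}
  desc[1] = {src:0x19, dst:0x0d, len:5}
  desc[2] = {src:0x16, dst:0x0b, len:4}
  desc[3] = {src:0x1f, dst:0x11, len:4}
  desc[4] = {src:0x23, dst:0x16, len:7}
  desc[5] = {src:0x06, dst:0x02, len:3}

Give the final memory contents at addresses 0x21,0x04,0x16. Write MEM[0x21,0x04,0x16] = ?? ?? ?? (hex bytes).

  after D0: wrote 3B at 0x08 = 0c15ff
  after D1: wrote 5B at 0x0d = a9d1b1c785
  after D2: wrote 4B at 0x0b = ada693a9
  after D3: wrote 4B at 0x11 = 911e0c15
  after D4: wrote 7B at 0x16 = ffd32192902862
  after D5: wrote 3B at 0x02 = 1c730c
query mem[0x21]=0x0c, mem[0x04]=0x0c, mem[0x16]=0xff

MEM[0x21,0x04,0x16] = 0c 0c ff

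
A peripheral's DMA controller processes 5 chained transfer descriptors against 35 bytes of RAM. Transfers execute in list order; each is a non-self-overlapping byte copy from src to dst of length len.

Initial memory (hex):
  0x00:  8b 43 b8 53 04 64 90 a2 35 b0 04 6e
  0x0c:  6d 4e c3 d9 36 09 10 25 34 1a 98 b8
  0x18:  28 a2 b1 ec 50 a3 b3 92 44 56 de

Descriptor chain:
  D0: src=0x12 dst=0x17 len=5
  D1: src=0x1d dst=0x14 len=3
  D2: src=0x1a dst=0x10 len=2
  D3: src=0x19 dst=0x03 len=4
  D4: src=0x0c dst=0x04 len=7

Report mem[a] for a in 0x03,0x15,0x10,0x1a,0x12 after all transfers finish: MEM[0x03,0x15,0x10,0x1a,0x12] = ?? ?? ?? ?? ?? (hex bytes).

MEM[0x03,0x15,0x10,0x1a,0x12] = 34 b3 1a 1a 10

[0] 0x12->0x17 len=5 : 10 25 34 1a 98
[1] 0x1d->0x14 len=3 : a3 b3 92
[2] 0x1a->0x10 len=2 : 1a 98
[3] 0x19->0x03 len=4 : 34 1a 98 50
[4] 0x0c->0x04 len=7 : 6d 4e c3 d9 1a 98 10
query mem[0x03]=0x34, mem[0x15]=0xb3, mem[0x10]=0x1a, mem[0x1a]=0x1a, mem[0x12]=0x10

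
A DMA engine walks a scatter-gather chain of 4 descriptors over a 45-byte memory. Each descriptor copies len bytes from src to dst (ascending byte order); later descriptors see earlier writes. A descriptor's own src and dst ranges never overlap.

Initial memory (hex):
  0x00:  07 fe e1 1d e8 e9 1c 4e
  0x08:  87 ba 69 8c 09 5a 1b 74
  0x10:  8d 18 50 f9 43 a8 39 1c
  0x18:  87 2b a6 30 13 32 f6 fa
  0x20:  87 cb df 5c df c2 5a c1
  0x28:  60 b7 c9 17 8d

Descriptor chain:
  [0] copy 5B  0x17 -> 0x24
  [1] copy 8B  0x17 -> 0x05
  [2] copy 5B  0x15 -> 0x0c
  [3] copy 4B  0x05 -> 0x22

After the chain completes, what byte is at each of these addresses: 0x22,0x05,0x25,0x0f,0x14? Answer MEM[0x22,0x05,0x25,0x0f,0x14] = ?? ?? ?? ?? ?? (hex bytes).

MEM[0x22,0x05,0x25,0x0f,0x14] = 1c 1c a6 87 43

D0: mem[0x24..0x28] <- [1c 87 2b a6 30]
D1: mem[0x05..0x0c] <- [1c 87 2b a6 30 13 32 f6]
D2: mem[0x0c..0x10] <- [a8 39 1c 87 2b]
D3: mem[0x22..0x25] <- [1c 87 2b a6]
query mem[0x22]=0x1c, mem[0x05]=0x1c, mem[0x25]=0xa6, mem[0x0f]=0x87, mem[0x14]=0x43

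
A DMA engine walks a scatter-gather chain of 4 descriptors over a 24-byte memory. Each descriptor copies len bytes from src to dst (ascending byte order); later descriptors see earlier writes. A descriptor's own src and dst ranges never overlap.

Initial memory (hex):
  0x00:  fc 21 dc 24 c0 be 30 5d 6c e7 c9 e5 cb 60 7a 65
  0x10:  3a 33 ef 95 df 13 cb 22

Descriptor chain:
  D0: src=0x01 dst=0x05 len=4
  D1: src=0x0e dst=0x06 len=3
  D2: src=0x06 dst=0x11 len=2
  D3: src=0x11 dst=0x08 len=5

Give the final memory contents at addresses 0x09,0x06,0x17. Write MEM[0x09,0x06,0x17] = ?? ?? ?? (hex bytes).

MEM[0x09,0x06,0x17] = 65 7a 22

  after D0: wrote 4B at 0x05 = 21dc24c0
  after D1: wrote 3B at 0x06 = 7a653a
  after D2: wrote 2B at 0x11 = 7a65
  after D3: wrote 5B at 0x08 = 7a6595df13
query mem[0x09]=0x65, mem[0x06]=0x7a, mem[0x17]=0x22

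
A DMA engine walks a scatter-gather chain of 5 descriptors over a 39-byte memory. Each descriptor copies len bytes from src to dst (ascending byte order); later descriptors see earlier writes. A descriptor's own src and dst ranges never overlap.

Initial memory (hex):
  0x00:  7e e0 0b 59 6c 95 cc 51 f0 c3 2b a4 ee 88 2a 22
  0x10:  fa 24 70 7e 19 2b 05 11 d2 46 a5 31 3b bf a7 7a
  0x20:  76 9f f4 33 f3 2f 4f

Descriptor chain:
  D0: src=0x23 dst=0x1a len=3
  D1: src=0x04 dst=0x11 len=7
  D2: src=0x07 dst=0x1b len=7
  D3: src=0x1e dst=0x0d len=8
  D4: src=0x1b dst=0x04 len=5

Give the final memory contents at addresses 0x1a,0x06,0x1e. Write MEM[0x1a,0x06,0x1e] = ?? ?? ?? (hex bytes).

MEM[0x1a,0x06,0x1e] = 33 c3 2b

  after D0: wrote 3B at 0x1a = 33f32f
  after D1: wrote 7B at 0x11 = 6c95cc51f0c32b
  after D2: wrote 7B at 0x1b = 51f0c32ba4ee88
  after D3: wrote 8B at 0x0d = 2ba4ee88f433f32f
  after D4: wrote 5B at 0x04 = 51f0c32ba4
query mem[0x1a]=0x33, mem[0x06]=0xc3, mem[0x1e]=0x2b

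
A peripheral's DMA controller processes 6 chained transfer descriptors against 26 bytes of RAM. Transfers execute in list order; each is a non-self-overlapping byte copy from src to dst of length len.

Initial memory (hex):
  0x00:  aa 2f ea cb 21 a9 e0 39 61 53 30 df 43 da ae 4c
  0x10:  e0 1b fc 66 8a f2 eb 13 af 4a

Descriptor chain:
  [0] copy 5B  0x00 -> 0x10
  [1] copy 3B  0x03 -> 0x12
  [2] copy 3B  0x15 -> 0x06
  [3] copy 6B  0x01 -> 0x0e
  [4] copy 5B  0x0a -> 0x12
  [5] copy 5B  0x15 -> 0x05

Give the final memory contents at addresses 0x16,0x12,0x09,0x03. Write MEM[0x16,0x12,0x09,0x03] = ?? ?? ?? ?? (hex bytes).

MEM[0x16,0x12,0x09,0x03] = 2f 30 4a cb

D0: mem[0x10..0x14] <- [aa 2f ea cb 21]
D1: mem[0x12..0x14] <- [cb 21 a9]
D2: mem[0x06..0x08] <- [f2 eb 13]
D3: mem[0x0e..0x13] <- [2f ea cb 21 a9 f2]
D4: mem[0x12..0x16] <- [30 df 43 da 2f]
D5: mem[0x05..0x09] <- [da 2f 13 af 4a]
query mem[0x16]=0x2f, mem[0x12]=0x30, mem[0x09]=0x4a, mem[0x03]=0xcb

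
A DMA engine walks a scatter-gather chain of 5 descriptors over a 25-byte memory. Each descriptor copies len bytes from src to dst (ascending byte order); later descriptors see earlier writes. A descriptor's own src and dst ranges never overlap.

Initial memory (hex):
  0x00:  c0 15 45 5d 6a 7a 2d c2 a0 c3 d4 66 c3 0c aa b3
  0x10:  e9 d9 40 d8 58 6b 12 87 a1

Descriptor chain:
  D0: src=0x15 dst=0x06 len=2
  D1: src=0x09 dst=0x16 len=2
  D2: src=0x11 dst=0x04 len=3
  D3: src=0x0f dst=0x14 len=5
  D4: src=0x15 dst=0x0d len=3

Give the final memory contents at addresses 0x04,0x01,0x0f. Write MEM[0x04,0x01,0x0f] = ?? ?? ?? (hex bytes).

MEM[0x04,0x01,0x0f] = d9 15 40

  after D0: wrote 2B at 0x06 = 6b12
  after D1: wrote 2B at 0x16 = c3d4
  after D2: wrote 3B at 0x04 = d940d8
  after D3: wrote 5B at 0x14 = b3e9d940d8
  after D4: wrote 3B at 0x0d = e9d940
query mem[0x04]=0xd9, mem[0x01]=0x15, mem[0x0f]=0x40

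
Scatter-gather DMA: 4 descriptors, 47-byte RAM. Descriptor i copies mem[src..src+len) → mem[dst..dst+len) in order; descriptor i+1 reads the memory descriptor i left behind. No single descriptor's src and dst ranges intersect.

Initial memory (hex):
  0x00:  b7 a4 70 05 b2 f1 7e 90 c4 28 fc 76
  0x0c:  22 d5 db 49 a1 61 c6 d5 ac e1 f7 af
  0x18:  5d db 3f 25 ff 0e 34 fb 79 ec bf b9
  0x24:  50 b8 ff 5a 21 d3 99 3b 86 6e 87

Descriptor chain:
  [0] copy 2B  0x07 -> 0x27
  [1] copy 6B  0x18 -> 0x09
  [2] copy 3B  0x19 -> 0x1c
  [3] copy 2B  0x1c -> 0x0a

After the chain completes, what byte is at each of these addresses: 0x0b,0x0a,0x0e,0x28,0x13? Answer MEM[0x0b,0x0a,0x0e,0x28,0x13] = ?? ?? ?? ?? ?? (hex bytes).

MEM[0x0b,0x0a,0x0e,0x28,0x13] = 3f db 0e c4 d5

  after D0: wrote 2B at 0x27 = 90c4
  after D1: wrote 6B at 0x09 = 5ddb3f25ff0e
  after D2: wrote 3B at 0x1c = db3f25
  after D3: wrote 2B at 0x0a = db3f
query mem[0x0b]=0x3f, mem[0x0a]=0xdb, mem[0x0e]=0x0e, mem[0x28]=0xc4, mem[0x13]=0xd5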